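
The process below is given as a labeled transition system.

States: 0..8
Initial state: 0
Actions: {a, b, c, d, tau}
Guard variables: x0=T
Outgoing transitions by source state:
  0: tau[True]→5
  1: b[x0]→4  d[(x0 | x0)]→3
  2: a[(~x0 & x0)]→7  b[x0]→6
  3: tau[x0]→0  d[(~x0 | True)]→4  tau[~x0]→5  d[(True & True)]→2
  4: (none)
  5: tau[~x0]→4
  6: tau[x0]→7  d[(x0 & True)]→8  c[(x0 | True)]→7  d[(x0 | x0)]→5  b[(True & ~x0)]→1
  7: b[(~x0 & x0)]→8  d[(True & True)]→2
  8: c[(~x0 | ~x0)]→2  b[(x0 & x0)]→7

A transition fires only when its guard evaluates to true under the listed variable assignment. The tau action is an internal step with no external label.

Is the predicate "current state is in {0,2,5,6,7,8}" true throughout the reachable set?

Inv-set: {0,2,5,6,7,8}
Reach set: {0,5}
  0: safe
  5: safe

Answer: INVARIANT HOLDS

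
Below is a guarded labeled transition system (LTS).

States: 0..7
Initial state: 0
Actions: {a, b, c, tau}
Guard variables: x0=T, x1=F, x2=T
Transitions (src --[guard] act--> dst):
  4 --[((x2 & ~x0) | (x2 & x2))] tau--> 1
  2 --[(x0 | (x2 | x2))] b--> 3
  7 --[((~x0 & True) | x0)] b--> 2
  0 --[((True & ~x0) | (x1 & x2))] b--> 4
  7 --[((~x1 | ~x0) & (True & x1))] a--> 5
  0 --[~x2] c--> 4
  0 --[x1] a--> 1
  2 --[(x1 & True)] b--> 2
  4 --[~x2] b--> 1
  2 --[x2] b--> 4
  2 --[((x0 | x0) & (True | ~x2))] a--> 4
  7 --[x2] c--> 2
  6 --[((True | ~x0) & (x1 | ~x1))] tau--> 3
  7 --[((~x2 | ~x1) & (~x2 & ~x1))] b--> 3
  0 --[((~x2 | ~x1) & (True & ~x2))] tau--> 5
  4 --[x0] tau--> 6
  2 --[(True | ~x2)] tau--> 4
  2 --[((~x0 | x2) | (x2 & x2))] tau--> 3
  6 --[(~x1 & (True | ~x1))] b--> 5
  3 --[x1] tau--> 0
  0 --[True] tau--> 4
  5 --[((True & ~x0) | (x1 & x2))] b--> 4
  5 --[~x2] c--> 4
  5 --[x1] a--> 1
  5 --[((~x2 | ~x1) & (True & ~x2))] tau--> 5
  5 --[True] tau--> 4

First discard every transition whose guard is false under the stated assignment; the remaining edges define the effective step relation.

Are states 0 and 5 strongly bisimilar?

Bisimulation quotient by refinement:
  P[0] = {{0,1,2,3,4,5,6,7}}
  P[1] = {{0,4,5},{1,3},{2},{6},{7}}
  P[2] = {{0,5},{1,3},{2},{4},{6},{7}}
6 equivalence class(es) (converged in 3)
class of 0: {0,5}; class of 5: {0,5}

Answer: BISIMILAR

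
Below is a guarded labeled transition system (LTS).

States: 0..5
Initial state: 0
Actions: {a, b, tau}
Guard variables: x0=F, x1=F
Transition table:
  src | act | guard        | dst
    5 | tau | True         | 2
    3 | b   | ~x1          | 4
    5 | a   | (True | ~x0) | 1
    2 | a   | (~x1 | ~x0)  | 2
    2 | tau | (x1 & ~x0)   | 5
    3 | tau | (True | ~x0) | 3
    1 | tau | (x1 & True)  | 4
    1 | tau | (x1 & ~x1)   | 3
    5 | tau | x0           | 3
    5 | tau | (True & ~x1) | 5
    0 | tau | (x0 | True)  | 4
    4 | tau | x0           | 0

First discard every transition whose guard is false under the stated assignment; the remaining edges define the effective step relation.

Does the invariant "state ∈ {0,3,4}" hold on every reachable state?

Inv-set: {0,3,4}
Reach set: {0,4}
  0: ✓
  4: ✓

Answer: INVARIANT HOLDS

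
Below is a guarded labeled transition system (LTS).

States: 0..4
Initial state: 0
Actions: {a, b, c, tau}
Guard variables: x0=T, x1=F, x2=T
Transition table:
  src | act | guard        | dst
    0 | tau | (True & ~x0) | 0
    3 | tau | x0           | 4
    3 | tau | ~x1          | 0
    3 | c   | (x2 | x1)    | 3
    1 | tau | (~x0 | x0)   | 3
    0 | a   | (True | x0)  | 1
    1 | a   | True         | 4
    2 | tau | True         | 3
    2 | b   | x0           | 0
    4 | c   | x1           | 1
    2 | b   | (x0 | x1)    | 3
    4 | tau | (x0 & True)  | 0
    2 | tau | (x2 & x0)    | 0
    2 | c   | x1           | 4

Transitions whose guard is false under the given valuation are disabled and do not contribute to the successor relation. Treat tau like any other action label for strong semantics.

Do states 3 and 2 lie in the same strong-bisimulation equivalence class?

Answer: NOT BISIMILAR

Trace:
Bisimulation quotient by refinement:
  round 0: {{0,1,2,3,4}}
  round 1: {{0},{1},{2},{3},{4}}
stable after 2 split(s): 5 block(s)
class of 3: {3}; class of 2: {2}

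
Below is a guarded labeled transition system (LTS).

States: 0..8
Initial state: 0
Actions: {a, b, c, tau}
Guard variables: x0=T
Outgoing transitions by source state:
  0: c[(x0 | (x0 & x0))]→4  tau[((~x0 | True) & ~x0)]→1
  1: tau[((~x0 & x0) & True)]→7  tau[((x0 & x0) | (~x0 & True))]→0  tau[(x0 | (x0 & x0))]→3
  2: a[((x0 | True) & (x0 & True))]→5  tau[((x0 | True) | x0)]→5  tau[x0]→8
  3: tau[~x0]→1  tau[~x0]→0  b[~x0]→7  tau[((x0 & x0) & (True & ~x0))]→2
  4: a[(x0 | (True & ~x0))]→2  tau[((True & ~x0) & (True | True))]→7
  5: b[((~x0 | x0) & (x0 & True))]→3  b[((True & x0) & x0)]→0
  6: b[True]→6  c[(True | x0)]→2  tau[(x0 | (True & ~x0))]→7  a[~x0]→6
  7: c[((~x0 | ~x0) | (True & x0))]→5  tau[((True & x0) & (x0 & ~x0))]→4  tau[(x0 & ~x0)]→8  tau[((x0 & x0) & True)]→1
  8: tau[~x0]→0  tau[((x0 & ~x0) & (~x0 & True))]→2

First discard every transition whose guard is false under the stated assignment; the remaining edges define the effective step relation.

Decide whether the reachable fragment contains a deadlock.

R = {0,2,3,4,5,8}
  0: c→4  [1 out]
  2: a→5  tau→5  tau→8  [3 out]
  3: ∅  [STUCK]
  4: a→2  [1 out]
  5: b→0  b→3  [2 out]
  8: ∅  [STUCK]
Path to 3: c·a·a·b

Answer: DEADLOCK at state 3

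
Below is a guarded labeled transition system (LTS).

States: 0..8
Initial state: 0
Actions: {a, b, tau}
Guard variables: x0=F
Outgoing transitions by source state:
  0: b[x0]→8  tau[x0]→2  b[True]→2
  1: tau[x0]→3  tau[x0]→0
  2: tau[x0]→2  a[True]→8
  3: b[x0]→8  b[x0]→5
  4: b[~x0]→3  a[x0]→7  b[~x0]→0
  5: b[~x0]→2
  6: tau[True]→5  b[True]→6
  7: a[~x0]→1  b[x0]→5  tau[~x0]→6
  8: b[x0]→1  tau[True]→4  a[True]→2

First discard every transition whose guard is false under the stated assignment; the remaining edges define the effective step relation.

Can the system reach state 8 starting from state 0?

Answer: REACHABLE

Analysis:
After dropping false guards: 11 live edges.
depth 0: {0}
depth 1: {2}  now seen {0,2}
depth 2: {8}  now seen {0,2,8}
depth 3: {4}  now seen {0,2,4,8}
depth 4: {3}  now seen {0,2,3,4,8}
Reachable = {0,2,3,4,8}
trace reaching 8: b·a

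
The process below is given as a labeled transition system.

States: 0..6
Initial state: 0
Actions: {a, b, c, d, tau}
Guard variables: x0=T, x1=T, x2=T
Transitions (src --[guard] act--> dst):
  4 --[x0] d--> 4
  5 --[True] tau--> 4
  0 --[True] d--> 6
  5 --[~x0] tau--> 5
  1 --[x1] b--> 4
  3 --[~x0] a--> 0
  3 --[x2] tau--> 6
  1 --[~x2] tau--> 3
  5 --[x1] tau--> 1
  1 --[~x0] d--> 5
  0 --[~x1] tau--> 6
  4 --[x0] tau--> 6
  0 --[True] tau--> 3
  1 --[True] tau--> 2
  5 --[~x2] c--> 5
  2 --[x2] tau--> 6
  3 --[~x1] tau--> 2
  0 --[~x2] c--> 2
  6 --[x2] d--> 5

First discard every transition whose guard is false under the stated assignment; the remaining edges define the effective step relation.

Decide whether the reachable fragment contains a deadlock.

Answer: DEADLOCK-FREE

Analysis:
R = {0,1,2,3,4,5,6}
  0: d→6  tau→3  [deg 2]
  1: b→4  tau→2  [deg 2]
  2: tau→6  [deg 1]
  3: tau→6  [deg 1]
  4: d→4  tau→6  [deg 2]
  5: tau→1  tau→4  [deg 2]
  6: d→5  [deg 1]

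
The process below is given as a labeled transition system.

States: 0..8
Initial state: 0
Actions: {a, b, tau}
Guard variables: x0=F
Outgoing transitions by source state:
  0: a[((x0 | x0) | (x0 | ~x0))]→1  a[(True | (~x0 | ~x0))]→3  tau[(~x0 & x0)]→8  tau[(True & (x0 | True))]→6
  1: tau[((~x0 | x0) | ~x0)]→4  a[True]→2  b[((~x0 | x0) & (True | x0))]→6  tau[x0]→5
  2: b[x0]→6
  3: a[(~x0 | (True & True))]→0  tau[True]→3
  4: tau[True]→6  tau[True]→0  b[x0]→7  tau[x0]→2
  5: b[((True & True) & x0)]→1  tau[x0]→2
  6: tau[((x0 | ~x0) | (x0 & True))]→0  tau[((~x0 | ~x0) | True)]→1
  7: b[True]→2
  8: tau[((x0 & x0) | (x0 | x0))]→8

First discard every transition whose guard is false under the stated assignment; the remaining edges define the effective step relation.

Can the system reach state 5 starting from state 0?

Answer: UNREACHABLE

Working:
13 transition(s) survive guard evaluation.
Layer 0: {0}
Layer 1: {1,3,6}  cumulative {0,1,3,6}
Layer 2: {2,4}  cumulative {0,1,2,3,4,6}
R = {0,1,2,3,4,6}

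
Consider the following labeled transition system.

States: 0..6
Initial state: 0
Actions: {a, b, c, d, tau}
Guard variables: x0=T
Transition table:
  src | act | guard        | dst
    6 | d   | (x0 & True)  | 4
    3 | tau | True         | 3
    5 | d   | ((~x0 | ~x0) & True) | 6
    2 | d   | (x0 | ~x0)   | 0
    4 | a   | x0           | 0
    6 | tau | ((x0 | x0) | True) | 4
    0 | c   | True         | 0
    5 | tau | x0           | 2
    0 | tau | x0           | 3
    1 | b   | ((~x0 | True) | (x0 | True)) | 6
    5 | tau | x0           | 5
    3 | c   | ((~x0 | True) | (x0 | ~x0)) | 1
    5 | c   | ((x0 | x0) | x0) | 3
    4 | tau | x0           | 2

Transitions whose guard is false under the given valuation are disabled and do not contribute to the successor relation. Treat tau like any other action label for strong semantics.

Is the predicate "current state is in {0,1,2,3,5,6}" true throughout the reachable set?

Allowed set {0,1,2,3,5,6}
Reach set: {0,1,2,3,4,6}
  0: ✓
  1: ✓
  2: ✓
  3: ✓
  4: VIOLATES
  6: ✓
counterexample path to 4: tau·c·b·d

Answer: INVARIANT VIOLATED at state 4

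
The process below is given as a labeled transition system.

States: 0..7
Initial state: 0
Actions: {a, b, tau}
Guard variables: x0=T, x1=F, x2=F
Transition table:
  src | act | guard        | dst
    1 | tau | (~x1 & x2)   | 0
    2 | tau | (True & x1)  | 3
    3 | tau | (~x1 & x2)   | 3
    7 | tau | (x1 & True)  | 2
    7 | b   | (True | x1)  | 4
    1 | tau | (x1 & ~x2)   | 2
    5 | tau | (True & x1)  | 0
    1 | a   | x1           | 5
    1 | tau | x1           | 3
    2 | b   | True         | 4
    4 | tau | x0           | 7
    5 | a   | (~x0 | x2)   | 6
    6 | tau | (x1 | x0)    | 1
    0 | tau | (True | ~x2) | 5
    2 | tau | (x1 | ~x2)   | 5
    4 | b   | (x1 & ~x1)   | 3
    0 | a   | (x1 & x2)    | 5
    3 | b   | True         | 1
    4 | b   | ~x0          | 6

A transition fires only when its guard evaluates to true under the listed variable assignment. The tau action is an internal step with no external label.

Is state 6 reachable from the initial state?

7 transition(s) survive guard evaluation.
depth 0: {0}
depth 1: {5}  now seen {0,5}
Reachable = {0,5}

Answer: UNREACHABLE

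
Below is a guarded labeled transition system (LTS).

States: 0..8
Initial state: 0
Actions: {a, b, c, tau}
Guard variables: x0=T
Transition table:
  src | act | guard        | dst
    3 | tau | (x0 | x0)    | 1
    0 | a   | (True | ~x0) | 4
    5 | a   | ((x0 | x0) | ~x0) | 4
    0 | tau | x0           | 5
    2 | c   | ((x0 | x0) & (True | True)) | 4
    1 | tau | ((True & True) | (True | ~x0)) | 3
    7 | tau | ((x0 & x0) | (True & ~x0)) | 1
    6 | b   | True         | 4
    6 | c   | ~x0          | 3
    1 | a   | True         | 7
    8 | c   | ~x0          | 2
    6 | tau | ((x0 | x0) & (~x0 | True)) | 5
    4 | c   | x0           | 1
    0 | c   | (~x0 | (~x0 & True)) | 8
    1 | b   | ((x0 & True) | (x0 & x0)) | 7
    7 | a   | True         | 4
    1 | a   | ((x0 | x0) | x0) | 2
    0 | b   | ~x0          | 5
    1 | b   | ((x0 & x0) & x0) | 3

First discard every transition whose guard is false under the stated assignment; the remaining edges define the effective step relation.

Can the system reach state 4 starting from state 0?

Guard filter leaves 15 enabled edge(s).
L0 = {0}
L1 = {4,5}  total {0,4,5}
L2 = {1}  total {0,1,4,5}
L3 = {2,3,7}  total {0,1,2,3,4,5,7}
Reachable = {0,1,2,3,4,5,7}
trace reaching 4: a

Answer: REACHABLE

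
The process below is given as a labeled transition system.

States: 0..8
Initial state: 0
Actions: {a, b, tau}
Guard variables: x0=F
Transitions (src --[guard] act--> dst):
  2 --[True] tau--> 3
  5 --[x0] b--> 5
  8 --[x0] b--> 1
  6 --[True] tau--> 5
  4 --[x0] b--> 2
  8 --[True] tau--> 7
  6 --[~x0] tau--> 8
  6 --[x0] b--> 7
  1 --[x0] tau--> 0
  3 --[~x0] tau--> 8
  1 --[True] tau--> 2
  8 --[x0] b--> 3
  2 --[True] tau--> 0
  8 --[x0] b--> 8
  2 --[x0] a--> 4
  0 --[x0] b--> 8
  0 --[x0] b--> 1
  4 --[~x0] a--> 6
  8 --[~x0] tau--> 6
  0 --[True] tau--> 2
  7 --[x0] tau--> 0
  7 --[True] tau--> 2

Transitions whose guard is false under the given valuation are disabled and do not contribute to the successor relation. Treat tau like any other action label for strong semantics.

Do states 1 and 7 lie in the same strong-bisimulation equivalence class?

Answer: BISIMILAR

Working:
Bisimulation quotient by refinement:
  π0 = {{0,1,2,3,4,5,6,7,8}}
  π1 = {{0,1,2,3,6,7,8},{4},{5}}
  π2 = {{0,1,2,3,7,8},{4},{5},{6}}
  π3 = {{0,1,2,3,7},{4},{5},{6},{8}}
  π4 = {{0,1,2,7},{3},{4},{5},{6},{8}}
  π5 = {{0,1,7},{2},{3},{4},{5},{6},{8}}
stable after 6 split(s): 7 block(s)
class of 1: {0,1,7}; class of 7: {0,1,7}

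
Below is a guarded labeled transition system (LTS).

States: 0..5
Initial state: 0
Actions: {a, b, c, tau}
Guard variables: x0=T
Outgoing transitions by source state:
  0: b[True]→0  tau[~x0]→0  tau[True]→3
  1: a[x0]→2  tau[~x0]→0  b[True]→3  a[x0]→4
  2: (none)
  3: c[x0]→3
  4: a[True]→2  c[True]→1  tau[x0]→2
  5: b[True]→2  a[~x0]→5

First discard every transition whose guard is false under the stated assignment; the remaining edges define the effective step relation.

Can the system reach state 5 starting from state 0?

After dropping false guards: 10 live edges.
Layer 0: {0}
Layer 1: {3}  now seen {0,3}
Reach set: {0,3}

Answer: UNREACHABLE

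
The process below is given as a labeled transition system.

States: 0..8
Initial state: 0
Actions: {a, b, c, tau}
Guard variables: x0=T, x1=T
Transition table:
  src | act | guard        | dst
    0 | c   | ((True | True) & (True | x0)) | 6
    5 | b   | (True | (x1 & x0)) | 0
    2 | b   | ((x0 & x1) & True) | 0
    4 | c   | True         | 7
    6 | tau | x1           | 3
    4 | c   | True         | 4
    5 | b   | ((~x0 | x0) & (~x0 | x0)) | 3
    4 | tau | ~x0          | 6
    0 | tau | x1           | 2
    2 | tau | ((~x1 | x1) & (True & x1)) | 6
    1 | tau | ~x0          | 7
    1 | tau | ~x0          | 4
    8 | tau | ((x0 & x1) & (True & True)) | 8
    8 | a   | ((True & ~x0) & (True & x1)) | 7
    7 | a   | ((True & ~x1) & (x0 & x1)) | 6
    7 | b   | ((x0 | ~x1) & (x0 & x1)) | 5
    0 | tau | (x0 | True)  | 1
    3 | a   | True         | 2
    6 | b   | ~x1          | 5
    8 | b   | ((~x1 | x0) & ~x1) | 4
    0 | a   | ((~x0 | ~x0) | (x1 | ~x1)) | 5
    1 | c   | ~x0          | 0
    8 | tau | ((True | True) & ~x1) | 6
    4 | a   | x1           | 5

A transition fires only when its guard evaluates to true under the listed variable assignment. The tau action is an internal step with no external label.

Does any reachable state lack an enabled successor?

Answer: DEADLOCK at state 1

Analysis:
Reach set: {0,1,2,3,5,6}
  0: a→5  c→6  tau→1  tau→2  [4 exit(s)]
  1: ∅  [STUCK]
  2: b→0  tau→6  [2 exit(s)]
  3: a→2  [1 exit(s)]
  5: b→0  b→3  [2 exit(s)]
  6: tau→3  [1 exit(s)]
Path to 1: tau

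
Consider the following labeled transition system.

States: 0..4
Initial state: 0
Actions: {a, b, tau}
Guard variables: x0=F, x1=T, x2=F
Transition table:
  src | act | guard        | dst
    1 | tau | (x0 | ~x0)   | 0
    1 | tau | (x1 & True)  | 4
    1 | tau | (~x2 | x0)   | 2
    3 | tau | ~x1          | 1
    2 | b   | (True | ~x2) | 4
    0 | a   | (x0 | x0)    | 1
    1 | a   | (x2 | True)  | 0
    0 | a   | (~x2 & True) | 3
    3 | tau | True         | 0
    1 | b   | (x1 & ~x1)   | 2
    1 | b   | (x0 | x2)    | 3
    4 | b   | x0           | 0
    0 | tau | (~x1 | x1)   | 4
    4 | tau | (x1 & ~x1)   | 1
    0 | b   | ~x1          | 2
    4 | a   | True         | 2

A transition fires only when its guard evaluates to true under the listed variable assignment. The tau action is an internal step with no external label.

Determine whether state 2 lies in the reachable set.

Guard filter leaves 9 enabled edge(s).
Layer 0: {0}
Layer 1: {3,4}  now seen {0,3,4}
Layer 2: {2}  now seen {0,2,3,4}
Reachable = {0,2,3,4}
witness 2: tau·a

Answer: REACHABLE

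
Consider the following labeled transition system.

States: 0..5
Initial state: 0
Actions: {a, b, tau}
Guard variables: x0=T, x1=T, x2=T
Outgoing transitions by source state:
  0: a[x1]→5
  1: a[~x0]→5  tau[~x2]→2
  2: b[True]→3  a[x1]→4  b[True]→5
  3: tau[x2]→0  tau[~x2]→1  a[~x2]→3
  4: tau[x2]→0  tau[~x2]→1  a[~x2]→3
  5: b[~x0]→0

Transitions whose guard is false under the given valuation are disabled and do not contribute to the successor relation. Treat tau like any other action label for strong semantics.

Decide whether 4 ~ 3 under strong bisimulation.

Answer: BISIMILAR

Trace:
Refine partition for ~:
  round 0: {{0,1,2,3,4,5}}
  round 1: {{0},{1,5},{2},{3,4}}
Fixed point at round 2; 4 class(es).
[4]={3,4}  [3]={3,4}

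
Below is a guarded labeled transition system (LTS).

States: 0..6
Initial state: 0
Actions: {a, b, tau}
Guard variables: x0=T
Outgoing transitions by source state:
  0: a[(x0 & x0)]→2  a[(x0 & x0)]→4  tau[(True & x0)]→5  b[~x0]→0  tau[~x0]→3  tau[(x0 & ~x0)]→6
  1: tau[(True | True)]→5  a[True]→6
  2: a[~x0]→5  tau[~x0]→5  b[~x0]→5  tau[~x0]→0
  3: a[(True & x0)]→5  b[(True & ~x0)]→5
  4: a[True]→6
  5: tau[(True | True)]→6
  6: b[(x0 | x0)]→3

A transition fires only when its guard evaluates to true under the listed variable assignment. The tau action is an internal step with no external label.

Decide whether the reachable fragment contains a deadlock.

Reachable = {0,2,3,4,5,6}
  0: a→2  a→4  tau→5  [deg 3]
  2: ∅  [no exit]
  3: a→5  [deg 1]
  4: a→6  [deg 1]
  5: tau→6  [deg 1]
  6: b→3  [deg 1]
Path to 2: a

Answer: DEADLOCK at state 2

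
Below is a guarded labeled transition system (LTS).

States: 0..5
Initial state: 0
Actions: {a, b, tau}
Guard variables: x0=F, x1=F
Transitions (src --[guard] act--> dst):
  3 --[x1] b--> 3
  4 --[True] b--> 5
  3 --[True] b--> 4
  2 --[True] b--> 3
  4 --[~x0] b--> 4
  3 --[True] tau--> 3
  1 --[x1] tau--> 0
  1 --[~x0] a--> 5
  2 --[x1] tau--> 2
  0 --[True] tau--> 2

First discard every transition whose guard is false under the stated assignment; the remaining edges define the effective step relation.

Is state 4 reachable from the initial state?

7 transition(s) survive guard evaluation.
L0 = {0}
L1 = {2}  total {0,2}
L2 = {3}  total {0,2,3}
L3 = {4}  total {0,2,3,4}
L4 = {5}  total {0,2,3,4,5}
Reachable = {0,2,3,4,5}
Path to 4: tau·b·b

Answer: REACHABLE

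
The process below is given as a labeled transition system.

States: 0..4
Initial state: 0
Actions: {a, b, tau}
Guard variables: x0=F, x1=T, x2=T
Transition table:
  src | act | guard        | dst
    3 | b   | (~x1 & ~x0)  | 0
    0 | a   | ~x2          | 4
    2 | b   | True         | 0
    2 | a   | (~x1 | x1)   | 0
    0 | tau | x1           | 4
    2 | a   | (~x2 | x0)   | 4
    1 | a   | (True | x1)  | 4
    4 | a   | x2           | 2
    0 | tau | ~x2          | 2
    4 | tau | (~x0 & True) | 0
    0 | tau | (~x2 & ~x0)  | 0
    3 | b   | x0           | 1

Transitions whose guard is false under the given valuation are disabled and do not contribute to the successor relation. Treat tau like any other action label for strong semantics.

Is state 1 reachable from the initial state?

Guard filter leaves 6 enabled edge(s).
Layer 0: {0}
Layer 1: {4}  now seen {0,4}
Layer 2: {2}  now seen {0,2,4}
Reach set: {0,2,4}

Answer: UNREACHABLE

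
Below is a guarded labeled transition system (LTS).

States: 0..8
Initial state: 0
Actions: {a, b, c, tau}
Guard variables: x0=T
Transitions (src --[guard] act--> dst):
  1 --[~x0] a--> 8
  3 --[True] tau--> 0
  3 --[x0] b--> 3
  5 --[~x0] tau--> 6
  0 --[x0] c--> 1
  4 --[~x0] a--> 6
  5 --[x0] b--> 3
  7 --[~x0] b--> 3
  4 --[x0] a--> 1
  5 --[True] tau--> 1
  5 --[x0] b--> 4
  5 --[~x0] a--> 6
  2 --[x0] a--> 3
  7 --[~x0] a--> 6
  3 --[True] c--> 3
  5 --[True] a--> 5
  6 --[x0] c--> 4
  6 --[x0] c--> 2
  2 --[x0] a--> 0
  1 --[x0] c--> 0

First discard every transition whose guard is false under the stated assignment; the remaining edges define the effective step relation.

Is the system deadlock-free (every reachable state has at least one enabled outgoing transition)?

R = {0,1}
  0: c→1  [deg 1]
  1: c→0  [deg 1]

Answer: DEADLOCK-FREE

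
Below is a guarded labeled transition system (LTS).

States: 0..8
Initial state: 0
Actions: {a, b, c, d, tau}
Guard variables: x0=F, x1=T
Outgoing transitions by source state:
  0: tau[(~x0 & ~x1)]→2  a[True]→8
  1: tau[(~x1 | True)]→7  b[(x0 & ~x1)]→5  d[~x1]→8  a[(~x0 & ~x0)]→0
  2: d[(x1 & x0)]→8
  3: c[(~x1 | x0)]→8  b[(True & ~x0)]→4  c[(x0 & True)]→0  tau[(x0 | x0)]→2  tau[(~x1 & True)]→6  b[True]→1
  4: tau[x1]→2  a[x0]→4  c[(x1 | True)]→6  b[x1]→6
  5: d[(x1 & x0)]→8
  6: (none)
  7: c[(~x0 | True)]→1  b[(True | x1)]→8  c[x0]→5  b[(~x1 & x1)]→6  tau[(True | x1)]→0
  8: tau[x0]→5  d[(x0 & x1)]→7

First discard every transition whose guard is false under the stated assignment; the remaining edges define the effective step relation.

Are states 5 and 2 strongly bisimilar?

Compute ~ classes (split until stable):
  P[0] = {{0,1,2,3,4,5,6,7,8}}
  P[1] = {{0},{1},{2,5,6,8},{3},{4,7}}
  P[2] = {{0},{1},{2,5,6,8},{3},{4},{7}}
6 equivalence class(es) (converged in 3)
5∈{2,5,6,8}, 2∈{2,5,6,8}

Answer: BISIMILAR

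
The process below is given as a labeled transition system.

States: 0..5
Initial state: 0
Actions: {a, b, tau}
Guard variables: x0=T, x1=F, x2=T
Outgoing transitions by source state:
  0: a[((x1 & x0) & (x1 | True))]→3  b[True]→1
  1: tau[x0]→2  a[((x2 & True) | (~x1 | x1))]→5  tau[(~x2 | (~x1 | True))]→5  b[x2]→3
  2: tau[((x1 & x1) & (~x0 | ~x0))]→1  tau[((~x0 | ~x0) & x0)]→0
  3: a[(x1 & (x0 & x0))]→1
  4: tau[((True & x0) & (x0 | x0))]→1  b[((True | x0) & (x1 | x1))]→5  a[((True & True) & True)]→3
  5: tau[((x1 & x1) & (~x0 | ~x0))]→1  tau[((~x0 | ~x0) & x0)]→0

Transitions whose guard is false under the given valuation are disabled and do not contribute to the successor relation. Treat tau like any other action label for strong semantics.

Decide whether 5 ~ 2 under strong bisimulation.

Refine partition for ~:
  π0 = {{0,1,2,3,4,5}}
  π1 = {{0},{1},{2,3,5},{4}}
stable after 2 split(s): 4 block(s)
5∈{2,3,5}, 2∈{2,3,5}

Answer: BISIMILAR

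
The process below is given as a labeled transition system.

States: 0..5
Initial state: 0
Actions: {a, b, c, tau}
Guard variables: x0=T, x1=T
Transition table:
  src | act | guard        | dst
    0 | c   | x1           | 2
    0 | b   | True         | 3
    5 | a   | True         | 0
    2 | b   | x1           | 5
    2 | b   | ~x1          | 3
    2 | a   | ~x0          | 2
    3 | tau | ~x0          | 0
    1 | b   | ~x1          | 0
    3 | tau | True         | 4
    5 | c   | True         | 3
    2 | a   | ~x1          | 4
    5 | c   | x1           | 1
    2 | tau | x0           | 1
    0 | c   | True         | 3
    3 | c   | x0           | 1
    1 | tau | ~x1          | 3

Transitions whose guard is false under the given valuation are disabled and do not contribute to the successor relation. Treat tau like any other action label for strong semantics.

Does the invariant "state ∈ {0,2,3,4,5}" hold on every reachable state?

Answer: INVARIANT VIOLATED at state 1

Analysis:
Safe = {0,2,3,4,5}
Reachable = {0,1,2,3,4,5}
  0: ok
  1: outside
  2: ok
  3: ok
  4: ok
  5: ok
reach 1 via c·tau — violates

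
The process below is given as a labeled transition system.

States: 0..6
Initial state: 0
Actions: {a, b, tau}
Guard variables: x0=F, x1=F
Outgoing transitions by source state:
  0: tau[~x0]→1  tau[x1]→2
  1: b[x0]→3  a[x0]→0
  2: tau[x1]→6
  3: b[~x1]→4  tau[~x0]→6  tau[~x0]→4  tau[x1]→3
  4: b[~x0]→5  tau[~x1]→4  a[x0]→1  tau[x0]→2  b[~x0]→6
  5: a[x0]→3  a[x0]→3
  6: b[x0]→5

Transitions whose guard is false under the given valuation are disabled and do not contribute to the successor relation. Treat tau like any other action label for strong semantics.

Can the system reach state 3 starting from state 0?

Answer: UNREACHABLE

Analysis:
Guard filter leaves 7 enabled edge(s).
L0 = {0}
L1 = {1}  total {0,1}
R = {0,1}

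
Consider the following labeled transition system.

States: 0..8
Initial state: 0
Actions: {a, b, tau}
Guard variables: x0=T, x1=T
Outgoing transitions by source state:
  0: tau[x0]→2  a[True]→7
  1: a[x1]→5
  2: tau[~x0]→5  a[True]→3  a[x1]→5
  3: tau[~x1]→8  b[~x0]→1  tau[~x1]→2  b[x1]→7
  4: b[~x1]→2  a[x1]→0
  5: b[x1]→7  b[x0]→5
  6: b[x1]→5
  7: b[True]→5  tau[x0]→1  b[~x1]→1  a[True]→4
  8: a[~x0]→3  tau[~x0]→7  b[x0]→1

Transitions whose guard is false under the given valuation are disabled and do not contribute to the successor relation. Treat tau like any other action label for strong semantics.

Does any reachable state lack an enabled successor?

Reachable = {0,1,2,3,4,5,7}
  0: a→7  tau→2  [deg 2]
  1: a→5  [deg 1]
  2: a→3  a→5  [deg 2]
  3: b→7  [deg 1]
  4: a→0  [deg 1]
  5: b→5  b→7  [deg 2]
  7: a→4  b→5  tau→1  [deg 3]

Answer: DEADLOCK-FREE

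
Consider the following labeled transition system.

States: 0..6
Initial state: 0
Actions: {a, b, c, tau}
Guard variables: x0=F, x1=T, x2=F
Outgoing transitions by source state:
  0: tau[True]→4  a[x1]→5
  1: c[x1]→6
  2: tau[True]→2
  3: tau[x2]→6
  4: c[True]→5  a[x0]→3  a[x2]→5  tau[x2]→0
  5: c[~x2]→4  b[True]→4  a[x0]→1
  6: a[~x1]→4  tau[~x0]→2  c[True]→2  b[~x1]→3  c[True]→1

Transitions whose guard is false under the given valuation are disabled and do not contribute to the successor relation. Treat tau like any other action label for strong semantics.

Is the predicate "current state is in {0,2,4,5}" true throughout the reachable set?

Answer: INVARIANT HOLDS

Analysis:
Inv-set: {0,2,4,5}
Reach set: {0,4,5}
  0: safe
  4: safe
  5: safe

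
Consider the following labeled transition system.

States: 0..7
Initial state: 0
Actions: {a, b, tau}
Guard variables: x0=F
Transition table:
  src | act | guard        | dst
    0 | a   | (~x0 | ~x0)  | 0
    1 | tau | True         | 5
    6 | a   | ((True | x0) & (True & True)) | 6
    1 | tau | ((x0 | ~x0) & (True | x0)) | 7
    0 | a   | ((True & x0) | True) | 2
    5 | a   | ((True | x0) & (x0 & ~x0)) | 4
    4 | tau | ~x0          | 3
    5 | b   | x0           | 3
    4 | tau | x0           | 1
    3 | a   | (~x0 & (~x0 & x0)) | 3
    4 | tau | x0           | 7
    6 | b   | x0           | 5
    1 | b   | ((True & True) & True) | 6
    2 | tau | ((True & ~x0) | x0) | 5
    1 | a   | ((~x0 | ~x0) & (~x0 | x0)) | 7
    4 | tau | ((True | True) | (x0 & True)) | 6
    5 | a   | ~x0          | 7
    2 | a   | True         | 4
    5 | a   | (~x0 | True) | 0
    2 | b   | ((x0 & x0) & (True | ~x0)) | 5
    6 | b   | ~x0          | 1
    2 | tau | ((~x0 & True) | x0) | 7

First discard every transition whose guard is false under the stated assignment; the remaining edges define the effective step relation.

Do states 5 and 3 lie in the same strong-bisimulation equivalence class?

Refine partition for ~:
  π0 = {{0,1,2,3,4,5,6,7}}
  π1 = {{0,5},{1},{2},{3,7},{4},{6}}
  π2 = {{0},{1},{2},{3,7},{4},{5},{6}}
Fixed point at round 3; 7 class(es).
class of 5: {5}; class of 3: {3,7}

Answer: NOT BISIMILAR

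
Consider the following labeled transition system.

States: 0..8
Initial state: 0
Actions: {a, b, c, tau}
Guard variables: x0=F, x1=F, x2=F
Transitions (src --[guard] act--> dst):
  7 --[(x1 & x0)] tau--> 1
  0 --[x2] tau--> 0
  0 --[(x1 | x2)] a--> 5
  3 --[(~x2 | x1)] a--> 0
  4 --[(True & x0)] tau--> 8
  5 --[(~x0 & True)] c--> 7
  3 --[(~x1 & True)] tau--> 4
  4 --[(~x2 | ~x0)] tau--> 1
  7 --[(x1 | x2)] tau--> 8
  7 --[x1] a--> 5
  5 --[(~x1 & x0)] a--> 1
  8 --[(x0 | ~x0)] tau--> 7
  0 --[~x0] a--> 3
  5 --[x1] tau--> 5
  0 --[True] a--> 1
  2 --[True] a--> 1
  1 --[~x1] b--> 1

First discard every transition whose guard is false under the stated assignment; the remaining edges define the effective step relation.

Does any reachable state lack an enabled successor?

Reach set: {0,1,3,4}
  0: a→1  a→3  [2 exit(s)]
  1: b→1  [1 exit(s)]
  3: a→0  tau→4  [2 exit(s)]
  4: tau→1  [1 exit(s)]

Answer: DEADLOCK-FREE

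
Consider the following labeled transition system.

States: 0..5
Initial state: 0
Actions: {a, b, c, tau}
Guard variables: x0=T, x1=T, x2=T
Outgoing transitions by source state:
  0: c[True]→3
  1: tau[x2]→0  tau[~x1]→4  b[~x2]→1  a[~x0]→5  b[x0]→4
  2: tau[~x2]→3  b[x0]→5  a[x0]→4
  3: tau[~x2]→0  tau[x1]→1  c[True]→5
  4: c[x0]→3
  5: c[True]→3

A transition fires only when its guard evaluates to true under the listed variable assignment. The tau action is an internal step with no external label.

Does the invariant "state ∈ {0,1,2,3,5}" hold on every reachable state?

Answer: INVARIANT VIOLATED at state 4

Analysis:
Safe = {0,1,2,3,5}
R = {0,1,3,4,5}
  0: safe
  1: safe
  3: safe
  4: VIOLATES
  5: safe
witness against invariant: c·tau·b → 4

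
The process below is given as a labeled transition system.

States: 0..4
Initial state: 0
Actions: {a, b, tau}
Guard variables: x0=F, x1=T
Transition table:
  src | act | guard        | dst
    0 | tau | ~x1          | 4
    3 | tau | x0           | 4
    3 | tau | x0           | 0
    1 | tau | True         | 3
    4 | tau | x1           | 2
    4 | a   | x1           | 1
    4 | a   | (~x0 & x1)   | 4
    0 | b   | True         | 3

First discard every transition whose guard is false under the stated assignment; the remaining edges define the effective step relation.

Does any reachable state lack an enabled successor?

Answer: DEADLOCK at state 3

Trace:
Reach set: {0,3}
  0: b→3  [1 out]
  3: ∅  [STUCK]
trace reaching 3: b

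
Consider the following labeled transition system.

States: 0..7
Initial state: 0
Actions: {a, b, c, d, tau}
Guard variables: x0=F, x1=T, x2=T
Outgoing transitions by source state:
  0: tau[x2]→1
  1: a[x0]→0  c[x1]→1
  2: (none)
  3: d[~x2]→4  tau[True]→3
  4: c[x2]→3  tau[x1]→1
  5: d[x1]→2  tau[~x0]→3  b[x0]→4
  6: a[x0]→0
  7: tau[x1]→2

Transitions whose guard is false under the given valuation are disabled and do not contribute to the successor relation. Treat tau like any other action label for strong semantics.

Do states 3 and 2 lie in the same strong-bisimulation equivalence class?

Answer: NOT BISIMILAR

Analysis:
Compute ~ classes (split until stable):
  π0 = {{0,1,2,3,4,5,6,7}}
  π1 = {{0,3,7},{1},{2,6},{4},{5}}
  π2 = {{0},{1},{2,6},{3},{4},{5},{7}}
7 equivalence class(es) (converged in 3)
class of 3: {3}; class of 2: {2,6}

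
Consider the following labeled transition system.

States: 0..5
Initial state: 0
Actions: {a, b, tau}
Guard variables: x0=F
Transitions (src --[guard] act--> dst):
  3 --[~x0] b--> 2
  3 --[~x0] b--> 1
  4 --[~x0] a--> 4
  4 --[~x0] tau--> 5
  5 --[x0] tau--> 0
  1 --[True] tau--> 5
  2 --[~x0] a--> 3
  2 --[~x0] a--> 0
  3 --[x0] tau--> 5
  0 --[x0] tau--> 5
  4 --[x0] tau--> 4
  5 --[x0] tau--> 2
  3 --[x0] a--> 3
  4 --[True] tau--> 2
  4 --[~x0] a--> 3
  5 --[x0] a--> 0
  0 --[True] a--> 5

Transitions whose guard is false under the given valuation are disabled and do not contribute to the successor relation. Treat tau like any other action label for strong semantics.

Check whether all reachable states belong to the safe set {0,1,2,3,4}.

Answer: INVARIANT VIOLATED at state 5

Working:
Safe = {0,1,2,3,4}
Reachable = {0,5}
  0: safe
  5: ✗ unsafe
reach 5 via a — violates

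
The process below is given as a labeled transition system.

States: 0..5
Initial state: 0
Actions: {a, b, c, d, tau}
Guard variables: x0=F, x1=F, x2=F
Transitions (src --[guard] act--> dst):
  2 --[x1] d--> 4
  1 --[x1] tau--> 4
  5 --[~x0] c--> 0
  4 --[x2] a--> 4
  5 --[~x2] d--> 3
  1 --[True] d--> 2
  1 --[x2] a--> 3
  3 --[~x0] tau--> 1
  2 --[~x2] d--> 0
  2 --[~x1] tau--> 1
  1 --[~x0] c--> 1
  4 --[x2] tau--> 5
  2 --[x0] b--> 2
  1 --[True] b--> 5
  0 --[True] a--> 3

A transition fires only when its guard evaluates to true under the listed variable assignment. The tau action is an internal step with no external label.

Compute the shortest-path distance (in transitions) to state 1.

Answer: 2

Working:
BFS to 1:
  Layer 0: {0}
  Layer 1: {3}
  Layer 2: {1}
1 enters at depth 2; path a·tau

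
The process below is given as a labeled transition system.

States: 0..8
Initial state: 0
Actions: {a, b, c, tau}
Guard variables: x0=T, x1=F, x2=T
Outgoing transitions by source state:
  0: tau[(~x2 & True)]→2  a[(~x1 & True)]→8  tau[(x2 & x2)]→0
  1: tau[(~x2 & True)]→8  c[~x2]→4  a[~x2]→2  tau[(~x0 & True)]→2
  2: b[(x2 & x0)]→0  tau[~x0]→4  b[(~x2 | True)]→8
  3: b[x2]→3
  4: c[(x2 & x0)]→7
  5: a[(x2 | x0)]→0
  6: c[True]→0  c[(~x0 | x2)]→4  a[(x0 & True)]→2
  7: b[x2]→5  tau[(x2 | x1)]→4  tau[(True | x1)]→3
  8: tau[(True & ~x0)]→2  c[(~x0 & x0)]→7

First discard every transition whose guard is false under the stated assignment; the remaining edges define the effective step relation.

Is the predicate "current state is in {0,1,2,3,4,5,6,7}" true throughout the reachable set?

Answer: INVARIANT VIOLATED at state 8

Trace:
Inv-set: {0,1,2,3,4,5,6,7}
R = {0,8}
  0: safe
  8: outside
counterexample path to 8: a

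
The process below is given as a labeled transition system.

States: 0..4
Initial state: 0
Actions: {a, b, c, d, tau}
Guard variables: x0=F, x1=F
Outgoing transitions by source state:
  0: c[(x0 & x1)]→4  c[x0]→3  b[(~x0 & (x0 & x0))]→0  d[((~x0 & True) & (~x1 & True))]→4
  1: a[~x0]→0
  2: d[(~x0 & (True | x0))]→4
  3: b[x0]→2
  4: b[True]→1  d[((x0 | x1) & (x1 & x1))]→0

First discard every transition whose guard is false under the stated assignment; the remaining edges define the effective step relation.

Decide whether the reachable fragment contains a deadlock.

Reachable = {0,1,4}
  0: d→4  [deg 1]
  1: a→0  [deg 1]
  4: b→1  [deg 1]

Answer: DEADLOCK-FREE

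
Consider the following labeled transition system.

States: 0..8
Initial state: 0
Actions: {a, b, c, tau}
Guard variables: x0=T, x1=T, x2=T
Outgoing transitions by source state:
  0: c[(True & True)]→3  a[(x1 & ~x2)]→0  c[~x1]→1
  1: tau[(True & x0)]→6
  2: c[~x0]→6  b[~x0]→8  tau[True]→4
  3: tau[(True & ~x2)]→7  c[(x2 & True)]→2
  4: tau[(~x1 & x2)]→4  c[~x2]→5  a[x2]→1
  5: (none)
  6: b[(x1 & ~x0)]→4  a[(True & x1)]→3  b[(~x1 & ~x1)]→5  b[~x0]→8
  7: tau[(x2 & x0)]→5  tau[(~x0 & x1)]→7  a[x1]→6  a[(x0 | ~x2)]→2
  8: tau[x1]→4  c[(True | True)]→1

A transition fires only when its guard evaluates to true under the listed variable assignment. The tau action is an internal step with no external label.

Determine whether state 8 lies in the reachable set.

11 transition(s) survive guard evaluation.
depth 0: {0}
depth 1: {3}  total {0,3}
depth 2: {2}  total {0,2,3}
depth 3: {4}  total {0,2,3,4}
depth 4: {1}  total {0,1,2,3,4}
depth 5: {6}  total {0,1,2,3,4,6}
R = {0,1,2,3,4,6}

Answer: UNREACHABLE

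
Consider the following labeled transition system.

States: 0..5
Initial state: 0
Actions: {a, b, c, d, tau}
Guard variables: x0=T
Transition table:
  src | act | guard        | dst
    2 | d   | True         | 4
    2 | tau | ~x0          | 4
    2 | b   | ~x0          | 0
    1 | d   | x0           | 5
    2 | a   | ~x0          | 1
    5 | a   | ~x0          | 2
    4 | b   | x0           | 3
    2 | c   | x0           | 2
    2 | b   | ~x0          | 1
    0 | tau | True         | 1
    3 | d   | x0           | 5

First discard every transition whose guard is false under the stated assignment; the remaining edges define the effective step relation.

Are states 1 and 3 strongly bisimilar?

Answer: BISIMILAR

Trace:
Bisimulation quotient by refinement:
  π0 = {{0,1,2,3,4,5}}
  π1 = {{0},{1,3},{2},{4},{5}}
5 equivalence class(es) (converged in 2)
[1]={1,3}  [3]={1,3}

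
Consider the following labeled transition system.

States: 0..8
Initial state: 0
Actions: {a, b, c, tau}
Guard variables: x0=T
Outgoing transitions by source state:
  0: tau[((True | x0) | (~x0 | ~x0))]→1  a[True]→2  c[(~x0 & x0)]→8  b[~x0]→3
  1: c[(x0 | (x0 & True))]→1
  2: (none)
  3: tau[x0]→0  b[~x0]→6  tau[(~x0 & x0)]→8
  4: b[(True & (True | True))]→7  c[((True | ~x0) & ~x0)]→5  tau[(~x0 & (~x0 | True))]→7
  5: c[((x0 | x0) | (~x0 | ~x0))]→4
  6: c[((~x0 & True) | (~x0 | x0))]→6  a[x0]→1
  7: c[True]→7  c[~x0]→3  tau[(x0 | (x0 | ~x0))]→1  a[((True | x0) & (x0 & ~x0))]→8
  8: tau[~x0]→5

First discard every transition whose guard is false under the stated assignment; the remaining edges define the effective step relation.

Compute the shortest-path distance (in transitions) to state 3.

BFS to 3:
  Layer 0: {0}
  Layer 1: {1,2}
3 never appears.

Answer: UNREACHABLE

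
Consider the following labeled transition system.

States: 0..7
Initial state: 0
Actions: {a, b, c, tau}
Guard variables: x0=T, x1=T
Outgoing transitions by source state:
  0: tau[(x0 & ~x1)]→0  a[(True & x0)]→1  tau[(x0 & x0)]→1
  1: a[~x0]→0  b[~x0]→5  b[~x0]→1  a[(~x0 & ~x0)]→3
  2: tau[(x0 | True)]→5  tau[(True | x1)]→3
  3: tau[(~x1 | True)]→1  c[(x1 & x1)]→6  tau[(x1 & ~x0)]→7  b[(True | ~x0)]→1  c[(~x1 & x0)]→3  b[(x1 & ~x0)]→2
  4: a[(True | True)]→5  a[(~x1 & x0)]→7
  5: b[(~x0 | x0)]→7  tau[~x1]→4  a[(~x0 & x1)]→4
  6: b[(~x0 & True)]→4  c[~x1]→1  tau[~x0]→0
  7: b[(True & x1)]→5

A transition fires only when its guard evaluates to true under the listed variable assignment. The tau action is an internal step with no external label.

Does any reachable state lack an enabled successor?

Answer: DEADLOCK at state 1

Working:
Reachable = {0,1}
  0: a→1  tau→1  [2 out]
  1: ∅  [no exit]
Path to 1: a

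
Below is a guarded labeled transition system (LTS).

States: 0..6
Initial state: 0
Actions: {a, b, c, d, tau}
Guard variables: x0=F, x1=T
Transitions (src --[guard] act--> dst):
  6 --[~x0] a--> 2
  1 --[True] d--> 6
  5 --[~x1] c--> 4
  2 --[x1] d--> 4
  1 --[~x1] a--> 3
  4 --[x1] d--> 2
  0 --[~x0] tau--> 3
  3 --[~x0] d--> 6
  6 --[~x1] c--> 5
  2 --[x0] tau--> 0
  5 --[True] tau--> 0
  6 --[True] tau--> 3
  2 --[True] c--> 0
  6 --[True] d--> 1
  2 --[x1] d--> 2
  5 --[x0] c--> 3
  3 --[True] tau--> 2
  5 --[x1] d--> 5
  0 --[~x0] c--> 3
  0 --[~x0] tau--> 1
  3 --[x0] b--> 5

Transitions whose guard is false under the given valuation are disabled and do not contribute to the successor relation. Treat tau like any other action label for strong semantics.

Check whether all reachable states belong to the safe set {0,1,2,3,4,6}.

Safe = {0,1,2,3,4,6}
Reach set: {0,1,2,3,4,6}
  0: ok
  1: ok
  2: ok
  3: ok
  4: ok
  6: ok

Answer: INVARIANT HOLDS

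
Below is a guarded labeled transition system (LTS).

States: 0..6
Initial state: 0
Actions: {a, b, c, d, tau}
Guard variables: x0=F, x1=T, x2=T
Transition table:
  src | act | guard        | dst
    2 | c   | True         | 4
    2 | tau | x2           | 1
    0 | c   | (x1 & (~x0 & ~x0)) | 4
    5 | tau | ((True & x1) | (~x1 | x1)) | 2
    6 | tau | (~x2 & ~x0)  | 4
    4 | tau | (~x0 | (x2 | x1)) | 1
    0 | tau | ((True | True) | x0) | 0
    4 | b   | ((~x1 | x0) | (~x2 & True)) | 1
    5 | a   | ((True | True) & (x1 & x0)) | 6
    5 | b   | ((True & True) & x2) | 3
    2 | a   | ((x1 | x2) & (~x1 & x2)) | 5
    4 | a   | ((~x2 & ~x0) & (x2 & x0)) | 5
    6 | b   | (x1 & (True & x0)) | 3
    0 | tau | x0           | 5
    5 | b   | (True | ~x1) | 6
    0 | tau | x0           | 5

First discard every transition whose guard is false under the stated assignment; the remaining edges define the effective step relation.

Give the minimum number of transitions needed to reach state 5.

Answer: UNREACHABLE

Analysis:
BFS to 5:
  depth 0: {0}
  depth 1: {4}
  depth 2: {1}
5 never appears.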